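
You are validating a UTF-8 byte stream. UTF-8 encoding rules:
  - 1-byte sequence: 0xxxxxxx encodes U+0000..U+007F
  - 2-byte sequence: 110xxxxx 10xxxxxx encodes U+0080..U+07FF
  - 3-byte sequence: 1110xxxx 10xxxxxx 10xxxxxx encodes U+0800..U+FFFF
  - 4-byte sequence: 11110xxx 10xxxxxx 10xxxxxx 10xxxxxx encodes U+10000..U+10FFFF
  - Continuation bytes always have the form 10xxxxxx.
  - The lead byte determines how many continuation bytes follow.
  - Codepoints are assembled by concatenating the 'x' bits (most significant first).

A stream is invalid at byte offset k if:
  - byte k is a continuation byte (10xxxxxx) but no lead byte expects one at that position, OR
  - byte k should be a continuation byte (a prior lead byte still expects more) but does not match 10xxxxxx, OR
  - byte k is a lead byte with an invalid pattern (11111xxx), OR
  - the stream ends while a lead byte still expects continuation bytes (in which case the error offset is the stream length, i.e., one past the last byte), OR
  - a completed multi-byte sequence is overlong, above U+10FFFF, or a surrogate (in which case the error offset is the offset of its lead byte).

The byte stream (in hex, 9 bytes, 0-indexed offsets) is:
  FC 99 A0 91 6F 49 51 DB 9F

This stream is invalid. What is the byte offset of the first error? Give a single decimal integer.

Answer: 0

Derivation:
Byte[0]=FC: INVALID lead byte (not 0xxx/110x/1110/11110)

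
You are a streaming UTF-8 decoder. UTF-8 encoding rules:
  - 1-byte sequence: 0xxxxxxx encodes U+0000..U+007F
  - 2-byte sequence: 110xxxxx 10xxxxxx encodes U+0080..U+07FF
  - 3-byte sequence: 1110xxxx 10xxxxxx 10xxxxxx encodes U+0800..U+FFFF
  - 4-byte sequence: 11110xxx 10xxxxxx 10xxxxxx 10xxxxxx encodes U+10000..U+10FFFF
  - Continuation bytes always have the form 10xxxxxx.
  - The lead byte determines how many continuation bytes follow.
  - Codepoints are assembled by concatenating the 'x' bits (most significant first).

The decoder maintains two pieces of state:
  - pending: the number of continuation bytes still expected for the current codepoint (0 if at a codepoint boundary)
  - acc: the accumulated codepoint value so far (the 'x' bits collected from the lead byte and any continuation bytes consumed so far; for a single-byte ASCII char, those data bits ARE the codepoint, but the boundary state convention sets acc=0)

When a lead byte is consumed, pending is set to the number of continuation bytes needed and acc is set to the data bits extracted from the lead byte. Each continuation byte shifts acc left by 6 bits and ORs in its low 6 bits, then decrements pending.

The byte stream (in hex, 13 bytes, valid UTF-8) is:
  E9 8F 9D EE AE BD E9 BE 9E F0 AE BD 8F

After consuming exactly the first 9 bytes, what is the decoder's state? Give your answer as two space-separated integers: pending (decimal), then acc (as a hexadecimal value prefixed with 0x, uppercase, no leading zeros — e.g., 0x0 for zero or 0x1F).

Byte[0]=E9: 3-byte lead. pending=2, acc=0x9
Byte[1]=8F: continuation. acc=(acc<<6)|0x0F=0x24F, pending=1
Byte[2]=9D: continuation. acc=(acc<<6)|0x1D=0x93DD, pending=0
Byte[3]=EE: 3-byte lead. pending=2, acc=0xE
Byte[4]=AE: continuation. acc=(acc<<6)|0x2E=0x3AE, pending=1
Byte[5]=BD: continuation. acc=(acc<<6)|0x3D=0xEBBD, pending=0
Byte[6]=E9: 3-byte lead. pending=2, acc=0x9
Byte[7]=BE: continuation. acc=(acc<<6)|0x3E=0x27E, pending=1
Byte[8]=9E: continuation. acc=(acc<<6)|0x1E=0x9F9E, pending=0

Answer: 0 0x9F9E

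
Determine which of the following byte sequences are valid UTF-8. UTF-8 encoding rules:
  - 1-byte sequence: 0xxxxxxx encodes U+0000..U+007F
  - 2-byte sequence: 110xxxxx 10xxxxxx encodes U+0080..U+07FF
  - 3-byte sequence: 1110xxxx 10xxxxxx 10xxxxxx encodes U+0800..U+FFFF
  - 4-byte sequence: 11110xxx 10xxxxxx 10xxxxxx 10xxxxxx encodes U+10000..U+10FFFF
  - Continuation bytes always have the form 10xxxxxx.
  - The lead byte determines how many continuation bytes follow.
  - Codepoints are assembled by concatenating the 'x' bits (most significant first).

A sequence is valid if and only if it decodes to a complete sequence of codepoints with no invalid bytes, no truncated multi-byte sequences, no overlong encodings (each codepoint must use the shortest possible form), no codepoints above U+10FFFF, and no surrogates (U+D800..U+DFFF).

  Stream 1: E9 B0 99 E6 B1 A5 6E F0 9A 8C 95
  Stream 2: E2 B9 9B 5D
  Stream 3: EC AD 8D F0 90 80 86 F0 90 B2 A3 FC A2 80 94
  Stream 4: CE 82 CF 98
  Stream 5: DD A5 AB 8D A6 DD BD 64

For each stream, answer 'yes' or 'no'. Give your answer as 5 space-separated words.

Stream 1: decodes cleanly. VALID
Stream 2: decodes cleanly. VALID
Stream 3: error at byte offset 11. INVALID
Stream 4: decodes cleanly. VALID
Stream 5: error at byte offset 2. INVALID

Answer: yes yes no yes no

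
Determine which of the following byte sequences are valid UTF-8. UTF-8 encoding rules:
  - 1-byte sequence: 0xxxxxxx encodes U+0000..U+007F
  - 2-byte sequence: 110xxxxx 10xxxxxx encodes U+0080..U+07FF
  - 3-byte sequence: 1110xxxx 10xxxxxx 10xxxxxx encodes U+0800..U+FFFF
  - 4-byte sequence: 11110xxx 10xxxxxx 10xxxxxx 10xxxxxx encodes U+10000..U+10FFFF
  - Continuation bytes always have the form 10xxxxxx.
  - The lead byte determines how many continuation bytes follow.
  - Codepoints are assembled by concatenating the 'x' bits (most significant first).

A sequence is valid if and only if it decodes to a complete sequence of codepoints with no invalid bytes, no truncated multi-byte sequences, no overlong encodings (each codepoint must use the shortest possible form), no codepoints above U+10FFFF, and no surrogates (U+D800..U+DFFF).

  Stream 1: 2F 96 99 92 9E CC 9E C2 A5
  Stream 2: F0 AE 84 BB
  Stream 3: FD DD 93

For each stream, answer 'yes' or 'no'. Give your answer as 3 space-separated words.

Answer: no yes no

Derivation:
Stream 1: error at byte offset 1. INVALID
Stream 2: decodes cleanly. VALID
Stream 3: error at byte offset 0. INVALID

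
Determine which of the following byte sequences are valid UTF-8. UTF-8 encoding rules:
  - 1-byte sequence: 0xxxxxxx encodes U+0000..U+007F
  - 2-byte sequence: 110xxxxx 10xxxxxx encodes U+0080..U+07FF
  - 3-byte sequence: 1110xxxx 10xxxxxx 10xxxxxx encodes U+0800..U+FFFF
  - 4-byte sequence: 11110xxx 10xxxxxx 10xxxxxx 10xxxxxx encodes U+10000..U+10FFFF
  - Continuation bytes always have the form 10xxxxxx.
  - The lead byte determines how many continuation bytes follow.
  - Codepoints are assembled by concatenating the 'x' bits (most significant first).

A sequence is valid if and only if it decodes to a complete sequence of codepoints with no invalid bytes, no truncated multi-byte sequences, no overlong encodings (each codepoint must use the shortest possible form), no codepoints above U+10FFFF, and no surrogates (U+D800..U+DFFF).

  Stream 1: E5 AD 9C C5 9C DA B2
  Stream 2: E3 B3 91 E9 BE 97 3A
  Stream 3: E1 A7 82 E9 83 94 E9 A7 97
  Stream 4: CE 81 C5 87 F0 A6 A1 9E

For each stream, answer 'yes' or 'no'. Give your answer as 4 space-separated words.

Stream 1: decodes cleanly. VALID
Stream 2: decodes cleanly. VALID
Stream 3: decodes cleanly. VALID
Stream 4: decodes cleanly. VALID

Answer: yes yes yes yes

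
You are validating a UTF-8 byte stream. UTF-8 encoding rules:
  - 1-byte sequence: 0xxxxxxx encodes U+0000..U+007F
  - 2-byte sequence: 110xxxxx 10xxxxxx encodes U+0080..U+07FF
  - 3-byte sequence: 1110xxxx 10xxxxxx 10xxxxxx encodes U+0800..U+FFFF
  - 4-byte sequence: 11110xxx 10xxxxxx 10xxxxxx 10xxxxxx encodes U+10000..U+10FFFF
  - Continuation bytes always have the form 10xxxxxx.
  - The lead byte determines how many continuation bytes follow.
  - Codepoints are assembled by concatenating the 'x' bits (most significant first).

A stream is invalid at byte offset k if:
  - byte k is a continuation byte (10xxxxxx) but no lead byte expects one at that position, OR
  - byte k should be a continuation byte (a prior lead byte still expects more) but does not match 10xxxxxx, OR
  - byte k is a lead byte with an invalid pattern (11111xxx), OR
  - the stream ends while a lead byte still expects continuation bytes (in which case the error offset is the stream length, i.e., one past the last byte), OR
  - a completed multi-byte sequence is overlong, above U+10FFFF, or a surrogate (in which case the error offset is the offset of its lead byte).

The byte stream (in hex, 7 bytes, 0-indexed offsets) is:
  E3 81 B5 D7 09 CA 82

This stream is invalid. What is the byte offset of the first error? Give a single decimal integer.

Byte[0]=E3: 3-byte lead, need 2 cont bytes. acc=0x3
Byte[1]=81: continuation. acc=(acc<<6)|0x01=0xC1
Byte[2]=B5: continuation. acc=(acc<<6)|0x35=0x3075
Completed: cp=U+3075 (starts at byte 0)
Byte[3]=D7: 2-byte lead, need 1 cont bytes. acc=0x17
Byte[4]=09: expected 10xxxxxx continuation. INVALID

Answer: 4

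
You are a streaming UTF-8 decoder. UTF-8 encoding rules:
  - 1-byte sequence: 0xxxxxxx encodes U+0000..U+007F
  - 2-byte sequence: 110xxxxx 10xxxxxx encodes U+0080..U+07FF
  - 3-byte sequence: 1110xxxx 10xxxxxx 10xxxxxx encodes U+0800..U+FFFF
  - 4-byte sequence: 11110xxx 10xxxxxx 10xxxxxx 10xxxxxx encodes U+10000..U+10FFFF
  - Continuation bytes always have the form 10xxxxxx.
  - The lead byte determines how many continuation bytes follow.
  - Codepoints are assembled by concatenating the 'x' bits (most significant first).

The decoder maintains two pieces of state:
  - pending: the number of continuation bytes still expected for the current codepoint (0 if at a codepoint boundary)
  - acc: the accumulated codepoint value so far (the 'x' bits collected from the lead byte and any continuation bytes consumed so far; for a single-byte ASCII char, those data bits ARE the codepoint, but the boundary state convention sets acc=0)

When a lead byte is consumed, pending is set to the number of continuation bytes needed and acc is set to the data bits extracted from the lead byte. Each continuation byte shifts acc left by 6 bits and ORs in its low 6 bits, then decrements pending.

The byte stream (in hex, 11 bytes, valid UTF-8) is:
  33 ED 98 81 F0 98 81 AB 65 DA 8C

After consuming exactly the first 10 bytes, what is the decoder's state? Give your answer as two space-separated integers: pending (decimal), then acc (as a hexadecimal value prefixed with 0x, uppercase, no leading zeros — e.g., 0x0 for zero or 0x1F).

Byte[0]=33: 1-byte. pending=0, acc=0x0
Byte[1]=ED: 3-byte lead. pending=2, acc=0xD
Byte[2]=98: continuation. acc=(acc<<6)|0x18=0x358, pending=1
Byte[3]=81: continuation. acc=(acc<<6)|0x01=0xD601, pending=0
Byte[4]=F0: 4-byte lead. pending=3, acc=0x0
Byte[5]=98: continuation. acc=(acc<<6)|0x18=0x18, pending=2
Byte[6]=81: continuation. acc=(acc<<6)|0x01=0x601, pending=1
Byte[7]=AB: continuation. acc=(acc<<6)|0x2B=0x1806B, pending=0
Byte[8]=65: 1-byte. pending=0, acc=0x0
Byte[9]=DA: 2-byte lead. pending=1, acc=0x1A

Answer: 1 0x1A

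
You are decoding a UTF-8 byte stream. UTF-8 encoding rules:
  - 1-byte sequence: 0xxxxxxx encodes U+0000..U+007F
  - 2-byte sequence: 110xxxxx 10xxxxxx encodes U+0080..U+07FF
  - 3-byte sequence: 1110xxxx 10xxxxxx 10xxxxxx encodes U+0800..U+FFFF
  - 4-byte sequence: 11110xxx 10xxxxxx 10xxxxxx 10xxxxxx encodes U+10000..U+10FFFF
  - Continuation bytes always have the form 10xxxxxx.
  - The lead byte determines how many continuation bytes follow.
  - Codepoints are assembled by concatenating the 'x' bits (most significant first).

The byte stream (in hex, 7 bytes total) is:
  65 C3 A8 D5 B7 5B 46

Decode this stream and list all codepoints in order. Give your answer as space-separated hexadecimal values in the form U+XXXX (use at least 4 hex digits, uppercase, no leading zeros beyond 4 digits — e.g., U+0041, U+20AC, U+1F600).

Answer: U+0065 U+00E8 U+0577 U+005B U+0046

Derivation:
Byte[0]=65: 1-byte ASCII. cp=U+0065
Byte[1]=C3: 2-byte lead, need 1 cont bytes. acc=0x3
Byte[2]=A8: continuation. acc=(acc<<6)|0x28=0xE8
Completed: cp=U+00E8 (starts at byte 1)
Byte[3]=D5: 2-byte lead, need 1 cont bytes. acc=0x15
Byte[4]=B7: continuation. acc=(acc<<6)|0x37=0x577
Completed: cp=U+0577 (starts at byte 3)
Byte[5]=5B: 1-byte ASCII. cp=U+005B
Byte[6]=46: 1-byte ASCII. cp=U+0046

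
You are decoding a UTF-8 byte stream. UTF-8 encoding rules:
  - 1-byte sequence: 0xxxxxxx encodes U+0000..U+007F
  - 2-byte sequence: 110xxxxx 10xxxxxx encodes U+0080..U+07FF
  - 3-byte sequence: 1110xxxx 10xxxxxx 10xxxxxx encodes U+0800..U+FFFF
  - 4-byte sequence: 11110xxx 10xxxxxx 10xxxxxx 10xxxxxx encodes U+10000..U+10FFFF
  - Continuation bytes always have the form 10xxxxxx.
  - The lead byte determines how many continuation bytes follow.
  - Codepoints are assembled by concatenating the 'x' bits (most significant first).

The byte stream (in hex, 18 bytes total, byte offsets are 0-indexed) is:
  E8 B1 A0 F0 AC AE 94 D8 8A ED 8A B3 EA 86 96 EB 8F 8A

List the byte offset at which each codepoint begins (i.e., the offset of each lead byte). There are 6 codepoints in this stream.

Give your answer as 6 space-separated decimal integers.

Byte[0]=E8: 3-byte lead, need 2 cont bytes. acc=0x8
Byte[1]=B1: continuation. acc=(acc<<6)|0x31=0x231
Byte[2]=A0: continuation. acc=(acc<<6)|0x20=0x8C60
Completed: cp=U+8C60 (starts at byte 0)
Byte[3]=F0: 4-byte lead, need 3 cont bytes. acc=0x0
Byte[4]=AC: continuation. acc=(acc<<6)|0x2C=0x2C
Byte[5]=AE: continuation. acc=(acc<<6)|0x2E=0xB2E
Byte[6]=94: continuation. acc=(acc<<6)|0x14=0x2CB94
Completed: cp=U+2CB94 (starts at byte 3)
Byte[7]=D8: 2-byte lead, need 1 cont bytes. acc=0x18
Byte[8]=8A: continuation. acc=(acc<<6)|0x0A=0x60A
Completed: cp=U+060A (starts at byte 7)
Byte[9]=ED: 3-byte lead, need 2 cont bytes. acc=0xD
Byte[10]=8A: continuation. acc=(acc<<6)|0x0A=0x34A
Byte[11]=B3: continuation. acc=(acc<<6)|0x33=0xD2B3
Completed: cp=U+D2B3 (starts at byte 9)
Byte[12]=EA: 3-byte lead, need 2 cont bytes. acc=0xA
Byte[13]=86: continuation. acc=(acc<<6)|0x06=0x286
Byte[14]=96: continuation. acc=(acc<<6)|0x16=0xA196
Completed: cp=U+A196 (starts at byte 12)
Byte[15]=EB: 3-byte lead, need 2 cont bytes. acc=0xB
Byte[16]=8F: continuation. acc=(acc<<6)|0x0F=0x2CF
Byte[17]=8A: continuation. acc=(acc<<6)|0x0A=0xB3CA
Completed: cp=U+B3CA (starts at byte 15)

Answer: 0 3 7 9 12 15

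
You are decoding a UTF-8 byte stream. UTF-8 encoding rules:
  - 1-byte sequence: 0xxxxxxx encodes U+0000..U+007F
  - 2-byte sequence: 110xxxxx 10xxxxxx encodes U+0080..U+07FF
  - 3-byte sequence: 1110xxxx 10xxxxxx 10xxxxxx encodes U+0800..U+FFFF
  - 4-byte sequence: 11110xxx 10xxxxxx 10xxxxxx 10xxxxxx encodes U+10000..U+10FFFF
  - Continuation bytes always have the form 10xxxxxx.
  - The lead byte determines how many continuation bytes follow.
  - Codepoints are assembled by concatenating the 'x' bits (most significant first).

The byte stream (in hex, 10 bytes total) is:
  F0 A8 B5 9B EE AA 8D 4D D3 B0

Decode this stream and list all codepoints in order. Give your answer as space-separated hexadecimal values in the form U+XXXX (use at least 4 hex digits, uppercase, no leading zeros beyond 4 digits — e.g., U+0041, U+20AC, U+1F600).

Byte[0]=F0: 4-byte lead, need 3 cont bytes. acc=0x0
Byte[1]=A8: continuation. acc=(acc<<6)|0x28=0x28
Byte[2]=B5: continuation. acc=(acc<<6)|0x35=0xA35
Byte[3]=9B: continuation. acc=(acc<<6)|0x1B=0x28D5B
Completed: cp=U+28D5B (starts at byte 0)
Byte[4]=EE: 3-byte lead, need 2 cont bytes. acc=0xE
Byte[5]=AA: continuation. acc=(acc<<6)|0x2A=0x3AA
Byte[6]=8D: continuation. acc=(acc<<6)|0x0D=0xEA8D
Completed: cp=U+EA8D (starts at byte 4)
Byte[7]=4D: 1-byte ASCII. cp=U+004D
Byte[8]=D3: 2-byte lead, need 1 cont bytes. acc=0x13
Byte[9]=B0: continuation. acc=(acc<<6)|0x30=0x4F0
Completed: cp=U+04F0 (starts at byte 8)

Answer: U+28D5B U+EA8D U+004D U+04F0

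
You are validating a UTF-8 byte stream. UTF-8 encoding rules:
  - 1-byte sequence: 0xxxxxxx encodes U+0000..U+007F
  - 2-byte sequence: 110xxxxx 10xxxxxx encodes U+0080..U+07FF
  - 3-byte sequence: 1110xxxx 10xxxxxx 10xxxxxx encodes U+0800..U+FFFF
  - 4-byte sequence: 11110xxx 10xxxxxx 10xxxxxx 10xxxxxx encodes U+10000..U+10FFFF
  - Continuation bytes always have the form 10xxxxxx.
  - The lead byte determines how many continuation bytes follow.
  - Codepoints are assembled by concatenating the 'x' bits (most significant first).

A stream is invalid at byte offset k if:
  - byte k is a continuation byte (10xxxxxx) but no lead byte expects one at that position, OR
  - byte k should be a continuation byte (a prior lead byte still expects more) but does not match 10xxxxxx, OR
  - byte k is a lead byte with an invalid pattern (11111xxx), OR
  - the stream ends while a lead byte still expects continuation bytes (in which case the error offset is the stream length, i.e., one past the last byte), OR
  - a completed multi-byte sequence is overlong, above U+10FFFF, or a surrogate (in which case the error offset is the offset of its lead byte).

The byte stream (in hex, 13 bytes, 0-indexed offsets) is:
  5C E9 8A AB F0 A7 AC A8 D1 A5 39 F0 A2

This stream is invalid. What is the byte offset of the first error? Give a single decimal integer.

Byte[0]=5C: 1-byte ASCII. cp=U+005C
Byte[1]=E9: 3-byte lead, need 2 cont bytes. acc=0x9
Byte[2]=8A: continuation. acc=(acc<<6)|0x0A=0x24A
Byte[3]=AB: continuation. acc=(acc<<6)|0x2B=0x92AB
Completed: cp=U+92AB (starts at byte 1)
Byte[4]=F0: 4-byte lead, need 3 cont bytes. acc=0x0
Byte[5]=A7: continuation. acc=(acc<<6)|0x27=0x27
Byte[6]=AC: continuation. acc=(acc<<6)|0x2C=0x9EC
Byte[7]=A8: continuation. acc=(acc<<6)|0x28=0x27B28
Completed: cp=U+27B28 (starts at byte 4)
Byte[8]=D1: 2-byte lead, need 1 cont bytes. acc=0x11
Byte[9]=A5: continuation. acc=(acc<<6)|0x25=0x465
Completed: cp=U+0465 (starts at byte 8)
Byte[10]=39: 1-byte ASCII. cp=U+0039
Byte[11]=F0: 4-byte lead, need 3 cont bytes. acc=0x0
Byte[12]=A2: continuation. acc=(acc<<6)|0x22=0x22
Byte[13]: stream ended, expected continuation. INVALID

Answer: 13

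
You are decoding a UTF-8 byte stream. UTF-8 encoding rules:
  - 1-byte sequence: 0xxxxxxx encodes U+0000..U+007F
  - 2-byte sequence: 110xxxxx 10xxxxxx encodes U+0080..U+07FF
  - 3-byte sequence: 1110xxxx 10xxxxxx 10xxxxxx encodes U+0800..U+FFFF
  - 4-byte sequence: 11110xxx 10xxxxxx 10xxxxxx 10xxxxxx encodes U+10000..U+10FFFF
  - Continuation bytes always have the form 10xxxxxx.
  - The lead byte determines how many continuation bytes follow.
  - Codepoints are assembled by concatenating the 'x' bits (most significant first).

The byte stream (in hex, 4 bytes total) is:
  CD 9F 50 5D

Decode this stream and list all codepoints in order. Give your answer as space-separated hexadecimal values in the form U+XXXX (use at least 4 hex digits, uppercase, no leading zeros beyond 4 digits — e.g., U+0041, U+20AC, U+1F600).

Answer: U+035F U+0050 U+005D

Derivation:
Byte[0]=CD: 2-byte lead, need 1 cont bytes. acc=0xD
Byte[1]=9F: continuation. acc=(acc<<6)|0x1F=0x35F
Completed: cp=U+035F (starts at byte 0)
Byte[2]=50: 1-byte ASCII. cp=U+0050
Byte[3]=5D: 1-byte ASCII. cp=U+005D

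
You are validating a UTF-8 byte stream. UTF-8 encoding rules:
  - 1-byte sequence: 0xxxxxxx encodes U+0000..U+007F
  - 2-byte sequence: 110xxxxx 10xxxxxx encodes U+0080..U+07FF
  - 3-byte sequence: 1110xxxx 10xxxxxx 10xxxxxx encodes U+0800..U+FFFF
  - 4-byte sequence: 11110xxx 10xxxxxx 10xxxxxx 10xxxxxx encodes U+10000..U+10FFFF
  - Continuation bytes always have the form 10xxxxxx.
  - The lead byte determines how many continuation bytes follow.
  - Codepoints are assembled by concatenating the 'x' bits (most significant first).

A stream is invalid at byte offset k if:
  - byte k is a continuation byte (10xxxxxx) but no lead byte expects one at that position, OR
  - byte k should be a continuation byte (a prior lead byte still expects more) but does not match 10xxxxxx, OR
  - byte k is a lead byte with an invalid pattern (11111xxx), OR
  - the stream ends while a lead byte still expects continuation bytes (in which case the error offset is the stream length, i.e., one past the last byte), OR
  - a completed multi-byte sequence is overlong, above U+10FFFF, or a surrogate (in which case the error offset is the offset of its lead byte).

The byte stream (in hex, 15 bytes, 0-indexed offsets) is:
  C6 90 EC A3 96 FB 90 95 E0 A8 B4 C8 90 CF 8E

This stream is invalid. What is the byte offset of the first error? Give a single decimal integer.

Answer: 5

Derivation:
Byte[0]=C6: 2-byte lead, need 1 cont bytes. acc=0x6
Byte[1]=90: continuation. acc=(acc<<6)|0x10=0x190
Completed: cp=U+0190 (starts at byte 0)
Byte[2]=EC: 3-byte lead, need 2 cont bytes. acc=0xC
Byte[3]=A3: continuation. acc=(acc<<6)|0x23=0x323
Byte[4]=96: continuation. acc=(acc<<6)|0x16=0xC8D6
Completed: cp=U+C8D6 (starts at byte 2)
Byte[5]=FB: INVALID lead byte (not 0xxx/110x/1110/11110)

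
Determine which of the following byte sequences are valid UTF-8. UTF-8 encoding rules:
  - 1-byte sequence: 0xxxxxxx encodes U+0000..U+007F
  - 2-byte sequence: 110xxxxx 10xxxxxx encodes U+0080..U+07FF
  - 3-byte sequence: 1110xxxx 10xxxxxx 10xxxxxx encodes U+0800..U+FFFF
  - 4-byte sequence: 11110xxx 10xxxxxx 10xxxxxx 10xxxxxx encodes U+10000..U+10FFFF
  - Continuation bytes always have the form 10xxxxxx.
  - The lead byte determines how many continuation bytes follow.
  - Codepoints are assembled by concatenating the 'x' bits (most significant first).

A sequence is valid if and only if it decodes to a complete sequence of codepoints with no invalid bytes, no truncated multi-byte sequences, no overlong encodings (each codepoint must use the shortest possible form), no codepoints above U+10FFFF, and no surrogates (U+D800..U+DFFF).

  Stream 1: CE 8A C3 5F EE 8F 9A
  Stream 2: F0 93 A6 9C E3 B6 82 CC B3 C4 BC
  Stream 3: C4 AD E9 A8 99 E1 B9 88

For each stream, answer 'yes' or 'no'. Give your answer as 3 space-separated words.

Stream 1: error at byte offset 3. INVALID
Stream 2: decodes cleanly. VALID
Stream 3: decodes cleanly. VALID

Answer: no yes yes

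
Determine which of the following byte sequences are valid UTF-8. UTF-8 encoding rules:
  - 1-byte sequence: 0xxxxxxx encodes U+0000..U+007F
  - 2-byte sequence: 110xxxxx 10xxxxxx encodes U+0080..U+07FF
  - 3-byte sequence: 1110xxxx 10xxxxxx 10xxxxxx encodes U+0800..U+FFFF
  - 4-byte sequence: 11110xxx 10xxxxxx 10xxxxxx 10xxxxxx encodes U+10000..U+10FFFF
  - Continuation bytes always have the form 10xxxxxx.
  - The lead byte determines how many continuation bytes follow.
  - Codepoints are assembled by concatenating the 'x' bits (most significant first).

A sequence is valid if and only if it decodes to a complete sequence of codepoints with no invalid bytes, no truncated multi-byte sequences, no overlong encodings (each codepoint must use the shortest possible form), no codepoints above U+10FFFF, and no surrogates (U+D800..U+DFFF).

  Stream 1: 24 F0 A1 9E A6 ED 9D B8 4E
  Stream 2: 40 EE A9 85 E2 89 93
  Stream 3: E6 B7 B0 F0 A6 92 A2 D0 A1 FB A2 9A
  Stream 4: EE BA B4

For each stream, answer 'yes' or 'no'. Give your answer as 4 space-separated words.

Answer: yes yes no yes

Derivation:
Stream 1: decodes cleanly. VALID
Stream 2: decodes cleanly. VALID
Stream 3: error at byte offset 9. INVALID
Stream 4: decodes cleanly. VALID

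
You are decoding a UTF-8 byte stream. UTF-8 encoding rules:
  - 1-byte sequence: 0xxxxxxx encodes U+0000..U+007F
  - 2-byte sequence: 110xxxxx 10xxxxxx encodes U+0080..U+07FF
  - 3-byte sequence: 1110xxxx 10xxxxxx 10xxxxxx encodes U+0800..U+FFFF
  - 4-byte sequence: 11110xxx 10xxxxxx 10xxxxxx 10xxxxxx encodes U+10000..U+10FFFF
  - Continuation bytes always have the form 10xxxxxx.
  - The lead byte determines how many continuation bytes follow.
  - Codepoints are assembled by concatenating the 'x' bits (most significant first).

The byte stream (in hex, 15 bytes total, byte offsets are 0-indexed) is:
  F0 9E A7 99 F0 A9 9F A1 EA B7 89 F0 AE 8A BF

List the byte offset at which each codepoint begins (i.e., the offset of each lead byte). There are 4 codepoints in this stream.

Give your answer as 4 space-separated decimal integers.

Byte[0]=F0: 4-byte lead, need 3 cont bytes. acc=0x0
Byte[1]=9E: continuation. acc=(acc<<6)|0x1E=0x1E
Byte[2]=A7: continuation. acc=(acc<<6)|0x27=0x7A7
Byte[3]=99: continuation. acc=(acc<<6)|0x19=0x1E9D9
Completed: cp=U+1E9D9 (starts at byte 0)
Byte[4]=F0: 4-byte lead, need 3 cont bytes. acc=0x0
Byte[5]=A9: continuation. acc=(acc<<6)|0x29=0x29
Byte[6]=9F: continuation. acc=(acc<<6)|0x1F=0xA5F
Byte[7]=A1: continuation. acc=(acc<<6)|0x21=0x297E1
Completed: cp=U+297E1 (starts at byte 4)
Byte[8]=EA: 3-byte lead, need 2 cont bytes. acc=0xA
Byte[9]=B7: continuation. acc=(acc<<6)|0x37=0x2B7
Byte[10]=89: continuation. acc=(acc<<6)|0x09=0xADC9
Completed: cp=U+ADC9 (starts at byte 8)
Byte[11]=F0: 4-byte lead, need 3 cont bytes. acc=0x0
Byte[12]=AE: continuation. acc=(acc<<6)|0x2E=0x2E
Byte[13]=8A: continuation. acc=(acc<<6)|0x0A=0xB8A
Byte[14]=BF: continuation. acc=(acc<<6)|0x3F=0x2E2BF
Completed: cp=U+2E2BF (starts at byte 11)

Answer: 0 4 8 11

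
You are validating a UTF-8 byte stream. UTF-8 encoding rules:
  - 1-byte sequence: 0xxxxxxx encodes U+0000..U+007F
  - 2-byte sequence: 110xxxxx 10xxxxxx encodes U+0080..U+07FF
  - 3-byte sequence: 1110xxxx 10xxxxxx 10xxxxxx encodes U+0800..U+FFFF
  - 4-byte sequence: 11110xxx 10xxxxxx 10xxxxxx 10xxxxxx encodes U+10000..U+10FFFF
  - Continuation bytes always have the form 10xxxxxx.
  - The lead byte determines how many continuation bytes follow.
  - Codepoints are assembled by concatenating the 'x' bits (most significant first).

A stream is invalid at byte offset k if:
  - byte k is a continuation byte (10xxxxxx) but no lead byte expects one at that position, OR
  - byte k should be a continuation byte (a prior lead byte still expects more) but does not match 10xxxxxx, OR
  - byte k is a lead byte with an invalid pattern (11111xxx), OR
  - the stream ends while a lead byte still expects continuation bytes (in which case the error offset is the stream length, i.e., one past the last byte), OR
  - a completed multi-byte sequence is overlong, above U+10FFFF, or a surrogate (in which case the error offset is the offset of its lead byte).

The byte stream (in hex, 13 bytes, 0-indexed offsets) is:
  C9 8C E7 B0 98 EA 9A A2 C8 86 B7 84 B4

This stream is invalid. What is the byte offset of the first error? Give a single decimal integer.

Answer: 10

Derivation:
Byte[0]=C9: 2-byte lead, need 1 cont bytes. acc=0x9
Byte[1]=8C: continuation. acc=(acc<<6)|0x0C=0x24C
Completed: cp=U+024C (starts at byte 0)
Byte[2]=E7: 3-byte lead, need 2 cont bytes. acc=0x7
Byte[3]=B0: continuation. acc=(acc<<6)|0x30=0x1F0
Byte[4]=98: continuation. acc=(acc<<6)|0x18=0x7C18
Completed: cp=U+7C18 (starts at byte 2)
Byte[5]=EA: 3-byte lead, need 2 cont bytes. acc=0xA
Byte[6]=9A: continuation. acc=(acc<<6)|0x1A=0x29A
Byte[7]=A2: continuation. acc=(acc<<6)|0x22=0xA6A2
Completed: cp=U+A6A2 (starts at byte 5)
Byte[8]=C8: 2-byte lead, need 1 cont bytes. acc=0x8
Byte[9]=86: continuation. acc=(acc<<6)|0x06=0x206
Completed: cp=U+0206 (starts at byte 8)
Byte[10]=B7: INVALID lead byte (not 0xxx/110x/1110/11110)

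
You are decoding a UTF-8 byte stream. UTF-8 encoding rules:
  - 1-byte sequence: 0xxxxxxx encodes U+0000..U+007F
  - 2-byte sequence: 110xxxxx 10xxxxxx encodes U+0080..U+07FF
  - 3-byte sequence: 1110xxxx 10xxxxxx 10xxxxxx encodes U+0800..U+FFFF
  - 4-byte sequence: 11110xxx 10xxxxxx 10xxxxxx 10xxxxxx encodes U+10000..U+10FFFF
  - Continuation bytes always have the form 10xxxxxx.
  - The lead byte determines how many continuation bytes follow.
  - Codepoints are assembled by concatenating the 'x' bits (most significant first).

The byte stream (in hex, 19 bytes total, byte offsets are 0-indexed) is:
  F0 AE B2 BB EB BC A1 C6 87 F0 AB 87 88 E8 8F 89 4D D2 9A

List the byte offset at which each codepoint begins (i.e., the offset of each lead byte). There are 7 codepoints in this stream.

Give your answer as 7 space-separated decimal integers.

Byte[0]=F0: 4-byte lead, need 3 cont bytes. acc=0x0
Byte[1]=AE: continuation. acc=(acc<<6)|0x2E=0x2E
Byte[2]=B2: continuation. acc=(acc<<6)|0x32=0xBB2
Byte[3]=BB: continuation. acc=(acc<<6)|0x3B=0x2ECBB
Completed: cp=U+2ECBB (starts at byte 0)
Byte[4]=EB: 3-byte lead, need 2 cont bytes. acc=0xB
Byte[5]=BC: continuation. acc=(acc<<6)|0x3C=0x2FC
Byte[6]=A1: continuation. acc=(acc<<6)|0x21=0xBF21
Completed: cp=U+BF21 (starts at byte 4)
Byte[7]=C6: 2-byte lead, need 1 cont bytes. acc=0x6
Byte[8]=87: continuation. acc=(acc<<6)|0x07=0x187
Completed: cp=U+0187 (starts at byte 7)
Byte[9]=F0: 4-byte lead, need 3 cont bytes. acc=0x0
Byte[10]=AB: continuation. acc=(acc<<6)|0x2B=0x2B
Byte[11]=87: continuation. acc=(acc<<6)|0x07=0xAC7
Byte[12]=88: continuation. acc=(acc<<6)|0x08=0x2B1C8
Completed: cp=U+2B1C8 (starts at byte 9)
Byte[13]=E8: 3-byte lead, need 2 cont bytes. acc=0x8
Byte[14]=8F: continuation. acc=(acc<<6)|0x0F=0x20F
Byte[15]=89: continuation. acc=(acc<<6)|0x09=0x83C9
Completed: cp=U+83C9 (starts at byte 13)
Byte[16]=4D: 1-byte ASCII. cp=U+004D
Byte[17]=D2: 2-byte lead, need 1 cont bytes. acc=0x12
Byte[18]=9A: continuation. acc=(acc<<6)|0x1A=0x49A
Completed: cp=U+049A (starts at byte 17)

Answer: 0 4 7 9 13 16 17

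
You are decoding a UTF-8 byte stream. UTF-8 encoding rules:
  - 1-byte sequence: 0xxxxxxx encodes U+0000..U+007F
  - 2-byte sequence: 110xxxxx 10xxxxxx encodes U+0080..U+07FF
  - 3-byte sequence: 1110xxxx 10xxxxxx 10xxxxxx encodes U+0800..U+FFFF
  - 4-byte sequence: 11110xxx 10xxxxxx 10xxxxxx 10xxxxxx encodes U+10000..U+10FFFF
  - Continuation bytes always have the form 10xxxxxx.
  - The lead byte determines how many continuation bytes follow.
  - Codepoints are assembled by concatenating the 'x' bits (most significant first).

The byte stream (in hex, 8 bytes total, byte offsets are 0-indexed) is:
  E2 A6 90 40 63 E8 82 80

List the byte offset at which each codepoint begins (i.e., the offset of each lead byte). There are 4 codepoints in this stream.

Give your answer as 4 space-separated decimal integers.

Byte[0]=E2: 3-byte lead, need 2 cont bytes. acc=0x2
Byte[1]=A6: continuation. acc=(acc<<6)|0x26=0xA6
Byte[2]=90: continuation. acc=(acc<<6)|0x10=0x2990
Completed: cp=U+2990 (starts at byte 0)
Byte[3]=40: 1-byte ASCII. cp=U+0040
Byte[4]=63: 1-byte ASCII. cp=U+0063
Byte[5]=E8: 3-byte lead, need 2 cont bytes. acc=0x8
Byte[6]=82: continuation. acc=(acc<<6)|0x02=0x202
Byte[7]=80: continuation. acc=(acc<<6)|0x00=0x8080
Completed: cp=U+8080 (starts at byte 5)

Answer: 0 3 4 5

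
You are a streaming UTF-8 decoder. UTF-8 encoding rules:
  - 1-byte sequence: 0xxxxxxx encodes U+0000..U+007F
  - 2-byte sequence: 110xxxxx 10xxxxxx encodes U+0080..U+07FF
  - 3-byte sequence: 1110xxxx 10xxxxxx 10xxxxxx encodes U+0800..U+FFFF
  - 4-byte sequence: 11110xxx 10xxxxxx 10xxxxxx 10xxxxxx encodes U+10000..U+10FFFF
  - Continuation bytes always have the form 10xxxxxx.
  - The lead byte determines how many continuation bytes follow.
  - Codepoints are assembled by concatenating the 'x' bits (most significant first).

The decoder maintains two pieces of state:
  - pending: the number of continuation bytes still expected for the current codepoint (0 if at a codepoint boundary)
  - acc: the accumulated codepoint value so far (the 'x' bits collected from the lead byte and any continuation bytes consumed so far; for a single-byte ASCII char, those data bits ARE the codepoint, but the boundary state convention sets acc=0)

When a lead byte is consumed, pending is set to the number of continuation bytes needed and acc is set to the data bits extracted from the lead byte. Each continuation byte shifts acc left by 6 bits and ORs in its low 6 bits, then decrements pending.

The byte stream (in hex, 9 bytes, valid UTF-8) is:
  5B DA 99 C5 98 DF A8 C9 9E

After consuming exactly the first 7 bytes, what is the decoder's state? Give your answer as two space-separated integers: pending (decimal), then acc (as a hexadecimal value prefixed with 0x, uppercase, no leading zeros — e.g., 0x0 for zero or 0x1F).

Byte[0]=5B: 1-byte. pending=0, acc=0x0
Byte[1]=DA: 2-byte lead. pending=1, acc=0x1A
Byte[2]=99: continuation. acc=(acc<<6)|0x19=0x699, pending=0
Byte[3]=C5: 2-byte lead. pending=1, acc=0x5
Byte[4]=98: continuation. acc=(acc<<6)|0x18=0x158, pending=0
Byte[5]=DF: 2-byte lead. pending=1, acc=0x1F
Byte[6]=A8: continuation. acc=(acc<<6)|0x28=0x7E8, pending=0

Answer: 0 0x7E8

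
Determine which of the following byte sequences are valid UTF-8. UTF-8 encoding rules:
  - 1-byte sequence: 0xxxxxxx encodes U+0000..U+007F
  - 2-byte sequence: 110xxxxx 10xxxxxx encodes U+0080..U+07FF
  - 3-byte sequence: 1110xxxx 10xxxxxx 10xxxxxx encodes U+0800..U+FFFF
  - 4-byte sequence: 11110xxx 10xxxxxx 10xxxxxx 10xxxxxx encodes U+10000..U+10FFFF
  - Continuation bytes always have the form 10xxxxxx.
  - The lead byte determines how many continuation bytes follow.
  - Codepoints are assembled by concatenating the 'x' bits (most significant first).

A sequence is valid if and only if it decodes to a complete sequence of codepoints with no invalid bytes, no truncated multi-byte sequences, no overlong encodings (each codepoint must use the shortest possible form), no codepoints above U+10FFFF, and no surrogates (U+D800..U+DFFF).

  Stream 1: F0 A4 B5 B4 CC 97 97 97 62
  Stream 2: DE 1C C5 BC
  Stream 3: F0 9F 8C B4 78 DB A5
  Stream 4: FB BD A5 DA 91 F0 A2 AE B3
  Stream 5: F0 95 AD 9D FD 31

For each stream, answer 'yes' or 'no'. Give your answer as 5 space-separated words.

Answer: no no yes no no

Derivation:
Stream 1: error at byte offset 6. INVALID
Stream 2: error at byte offset 1. INVALID
Stream 3: decodes cleanly. VALID
Stream 4: error at byte offset 0. INVALID
Stream 5: error at byte offset 4. INVALID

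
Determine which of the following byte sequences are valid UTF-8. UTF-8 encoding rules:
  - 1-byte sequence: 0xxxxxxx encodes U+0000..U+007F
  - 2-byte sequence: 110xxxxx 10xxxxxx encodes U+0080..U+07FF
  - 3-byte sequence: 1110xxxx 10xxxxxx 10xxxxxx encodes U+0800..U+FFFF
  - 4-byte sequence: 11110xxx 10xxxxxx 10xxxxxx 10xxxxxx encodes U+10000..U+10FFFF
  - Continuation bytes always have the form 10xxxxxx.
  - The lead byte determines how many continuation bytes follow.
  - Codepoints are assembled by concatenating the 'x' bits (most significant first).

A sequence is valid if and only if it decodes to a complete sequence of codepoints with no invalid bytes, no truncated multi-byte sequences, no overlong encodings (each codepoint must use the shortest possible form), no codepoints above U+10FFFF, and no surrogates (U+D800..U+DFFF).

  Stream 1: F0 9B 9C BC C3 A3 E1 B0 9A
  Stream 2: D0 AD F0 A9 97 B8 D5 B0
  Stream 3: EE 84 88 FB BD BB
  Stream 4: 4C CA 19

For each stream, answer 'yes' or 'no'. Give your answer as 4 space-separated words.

Stream 1: decodes cleanly. VALID
Stream 2: decodes cleanly. VALID
Stream 3: error at byte offset 3. INVALID
Stream 4: error at byte offset 2. INVALID

Answer: yes yes no no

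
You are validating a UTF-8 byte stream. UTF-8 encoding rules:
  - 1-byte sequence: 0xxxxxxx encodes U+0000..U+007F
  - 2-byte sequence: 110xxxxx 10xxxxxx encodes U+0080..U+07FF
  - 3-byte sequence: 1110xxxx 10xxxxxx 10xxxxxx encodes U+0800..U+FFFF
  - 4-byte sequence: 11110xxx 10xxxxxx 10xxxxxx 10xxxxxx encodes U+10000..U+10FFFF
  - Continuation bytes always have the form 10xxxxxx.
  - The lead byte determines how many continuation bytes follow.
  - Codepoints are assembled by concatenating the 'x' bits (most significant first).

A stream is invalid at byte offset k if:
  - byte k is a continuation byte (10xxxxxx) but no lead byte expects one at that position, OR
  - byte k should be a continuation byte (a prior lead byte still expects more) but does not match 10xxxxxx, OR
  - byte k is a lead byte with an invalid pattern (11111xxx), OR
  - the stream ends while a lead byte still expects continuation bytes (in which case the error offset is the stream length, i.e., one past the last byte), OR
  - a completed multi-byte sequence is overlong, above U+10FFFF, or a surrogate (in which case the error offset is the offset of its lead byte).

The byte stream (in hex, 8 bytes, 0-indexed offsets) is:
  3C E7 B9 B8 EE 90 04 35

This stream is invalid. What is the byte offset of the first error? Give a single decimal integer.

Byte[0]=3C: 1-byte ASCII. cp=U+003C
Byte[1]=E7: 3-byte lead, need 2 cont bytes. acc=0x7
Byte[2]=B9: continuation. acc=(acc<<6)|0x39=0x1F9
Byte[3]=B8: continuation. acc=(acc<<6)|0x38=0x7E78
Completed: cp=U+7E78 (starts at byte 1)
Byte[4]=EE: 3-byte lead, need 2 cont bytes. acc=0xE
Byte[5]=90: continuation. acc=(acc<<6)|0x10=0x390
Byte[6]=04: expected 10xxxxxx continuation. INVALID

Answer: 6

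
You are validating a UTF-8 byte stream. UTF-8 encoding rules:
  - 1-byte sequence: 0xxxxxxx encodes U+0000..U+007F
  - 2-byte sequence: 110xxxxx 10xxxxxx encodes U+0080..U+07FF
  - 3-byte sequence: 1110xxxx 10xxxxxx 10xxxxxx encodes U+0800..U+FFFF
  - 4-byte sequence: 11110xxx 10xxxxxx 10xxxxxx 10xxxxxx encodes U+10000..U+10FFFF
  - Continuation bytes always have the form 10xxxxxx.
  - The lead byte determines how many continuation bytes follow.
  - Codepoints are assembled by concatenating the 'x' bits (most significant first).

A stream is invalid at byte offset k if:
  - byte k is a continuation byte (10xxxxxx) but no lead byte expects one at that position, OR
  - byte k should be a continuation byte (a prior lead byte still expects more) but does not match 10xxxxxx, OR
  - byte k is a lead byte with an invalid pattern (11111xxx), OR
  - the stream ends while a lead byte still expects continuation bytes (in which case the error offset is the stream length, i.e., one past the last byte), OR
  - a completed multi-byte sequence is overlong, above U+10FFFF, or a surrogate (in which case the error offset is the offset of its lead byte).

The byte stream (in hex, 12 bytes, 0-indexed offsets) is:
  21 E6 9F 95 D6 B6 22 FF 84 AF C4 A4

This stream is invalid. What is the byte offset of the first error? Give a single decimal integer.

Answer: 7

Derivation:
Byte[0]=21: 1-byte ASCII. cp=U+0021
Byte[1]=E6: 3-byte lead, need 2 cont bytes. acc=0x6
Byte[2]=9F: continuation. acc=(acc<<6)|0x1F=0x19F
Byte[3]=95: continuation. acc=(acc<<6)|0x15=0x67D5
Completed: cp=U+67D5 (starts at byte 1)
Byte[4]=D6: 2-byte lead, need 1 cont bytes. acc=0x16
Byte[5]=B6: continuation. acc=(acc<<6)|0x36=0x5B6
Completed: cp=U+05B6 (starts at byte 4)
Byte[6]=22: 1-byte ASCII. cp=U+0022
Byte[7]=FF: INVALID lead byte (not 0xxx/110x/1110/11110)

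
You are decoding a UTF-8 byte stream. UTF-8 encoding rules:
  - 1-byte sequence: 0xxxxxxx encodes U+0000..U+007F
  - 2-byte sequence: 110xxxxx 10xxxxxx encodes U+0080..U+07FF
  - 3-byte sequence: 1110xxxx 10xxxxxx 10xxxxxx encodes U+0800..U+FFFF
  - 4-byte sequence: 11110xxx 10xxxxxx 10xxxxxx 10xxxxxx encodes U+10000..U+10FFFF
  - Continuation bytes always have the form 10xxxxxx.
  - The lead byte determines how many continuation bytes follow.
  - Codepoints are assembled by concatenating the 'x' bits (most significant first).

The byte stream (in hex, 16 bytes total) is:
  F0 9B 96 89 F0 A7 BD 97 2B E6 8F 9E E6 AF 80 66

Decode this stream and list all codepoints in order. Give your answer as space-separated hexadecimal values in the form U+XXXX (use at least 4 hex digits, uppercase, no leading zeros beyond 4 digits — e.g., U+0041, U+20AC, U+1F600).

Answer: U+1B589 U+27F57 U+002B U+63DE U+6BC0 U+0066

Derivation:
Byte[0]=F0: 4-byte lead, need 3 cont bytes. acc=0x0
Byte[1]=9B: continuation. acc=(acc<<6)|0x1B=0x1B
Byte[2]=96: continuation. acc=(acc<<6)|0x16=0x6D6
Byte[3]=89: continuation. acc=(acc<<6)|0x09=0x1B589
Completed: cp=U+1B589 (starts at byte 0)
Byte[4]=F0: 4-byte lead, need 3 cont bytes. acc=0x0
Byte[5]=A7: continuation. acc=(acc<<6)|0x27=0x27
Byte[6]=BD: continuation. acc=(acc<<6)|0x3D=0x9FD
Byte[7]=97: continuation. acc=(acc<<6)|0x17=0x27F57
Completed: cp=U+27F57 (starts at byte 4)
Byte[8]=2B: 1-byte ASCII. cp=U+002B
Byte[9]=E6: 3-byte lead, need 2 cont bytes. acc=0x6
Byte[10]=8F: continuation. acc=(acc<<6)|0x0F=0x18F
Byte[11]=9E: continuation. acc=(acc<<6)|0x1E=0x63DE
Completed: cp=U+63DE (starts at byte 9)
Byte[12]=E6: 3-byte lead, need 2 cont bytes. acc=0x6
Byte[13]=AF: continuation. acc=(acc<<6)|0x2F=0x1AF
Byte[14]=80: continuation. acc=(acc<<6)|0x00=0x6BC0
Completed: cp=U+6BC0 (starts at byte 12)
Byte[15]=66: 1-byte ASCII. cp=U+0066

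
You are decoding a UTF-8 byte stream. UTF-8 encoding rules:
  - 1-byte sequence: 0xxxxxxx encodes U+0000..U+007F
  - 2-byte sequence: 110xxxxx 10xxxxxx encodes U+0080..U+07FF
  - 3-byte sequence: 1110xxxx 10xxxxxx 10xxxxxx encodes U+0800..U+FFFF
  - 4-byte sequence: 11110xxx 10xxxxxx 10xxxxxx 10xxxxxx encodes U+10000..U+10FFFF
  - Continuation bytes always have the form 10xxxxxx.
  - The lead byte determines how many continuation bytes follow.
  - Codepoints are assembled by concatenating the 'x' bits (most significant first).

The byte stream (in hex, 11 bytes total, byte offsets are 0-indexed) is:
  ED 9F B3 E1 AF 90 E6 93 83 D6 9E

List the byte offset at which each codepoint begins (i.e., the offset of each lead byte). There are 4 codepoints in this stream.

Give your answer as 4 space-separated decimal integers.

Answer: 0 3 6 9

Derivation:
Byte[0]=ED: 3-byte lead, need 2 cont bytes. acc=0xD
Byte[1]=9F: continuation. acc=(acc<<6)|0x1F=0x35F
Byte[2]=B3: continuation. acc=(acc<<6)|0x33=0xD7F3
Completed: cp=U+D7F3 (starts at byte 0)
Byte[3]=E1: 3-byte lead, need 2 cont bytes. acc=0x1
Byte[4]=AF: continuation. acc=(acc<<6)|0x2F=0x6F
Byte[5]=90: continuation. acc=(acc<<6)|0x10=0x1BD0
Completed: cp=U+1BD0 (starts at byte 3)
Byte[6]=E6: 3-byte lead, need 2 cont bytes. acc=0x6
Byte[7]=93: continuation. acc=(acc<<6)|0x13=0x193
Byte[8]=83: continuation. acc=(acc<<6)|0x03=0x64C3
Completed: cp=U+64C3 (starts at byte 6)
Byte[9]=D6: 2-byte lead, need 1 cont bytes. acc=0x16
Byte[10]=9E: continuation. acc=(acc<<6)|0x1E=0x59E
Completed: cp=U+059E (starts at byte 9)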